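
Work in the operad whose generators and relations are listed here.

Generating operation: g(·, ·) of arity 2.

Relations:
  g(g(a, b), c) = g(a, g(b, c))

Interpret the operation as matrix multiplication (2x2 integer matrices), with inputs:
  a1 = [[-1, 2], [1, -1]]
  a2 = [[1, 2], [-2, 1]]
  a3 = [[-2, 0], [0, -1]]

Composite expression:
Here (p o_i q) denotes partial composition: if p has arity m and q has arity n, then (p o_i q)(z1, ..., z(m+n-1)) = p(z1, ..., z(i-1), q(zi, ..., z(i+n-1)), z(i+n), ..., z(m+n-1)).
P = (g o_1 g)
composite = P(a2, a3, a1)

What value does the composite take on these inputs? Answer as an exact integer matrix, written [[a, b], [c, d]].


[[0, -2], [-5, 9]]

g(a2, a3) = [[-2, -2], [4, -1]]
g(g(a2, a3), a1) = [[0, -2], [-5, 9]]


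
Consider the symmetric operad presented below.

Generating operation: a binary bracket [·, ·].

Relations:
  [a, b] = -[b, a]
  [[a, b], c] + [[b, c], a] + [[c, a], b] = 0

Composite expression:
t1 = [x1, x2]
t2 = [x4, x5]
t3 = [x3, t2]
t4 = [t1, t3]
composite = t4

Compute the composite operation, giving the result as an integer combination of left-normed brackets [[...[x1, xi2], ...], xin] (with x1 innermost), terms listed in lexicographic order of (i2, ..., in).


[[[[x1, x2], x3], x4], x5] - [[[[x1, x2], x3], x5], x4] - [[[[x1, x2], x4], x5], x3] + [[[[x1, x2], x5], x4], x3]

In the tensor algebra, words opening x1 carry the x1-anchored form.
Composite bracket: [[x1, x2], [x3, [x4, x5]]]
Each bracket splits as ab - ba, giving 16 signed words (2^4 = 16).
The x1-initial words carry the normal form:
  sign of x1x2x3x4x5 is +1, so it contributes +[[[[x1, x2], x3], x4], x5]
  sign of x1x2x3x5x4 is -1, so it contributes -[[[[x1, x2], x3], x5], x4]
  sign of x1x2x4x5x3 is -1, so it contributes -[[[[x1, x2], x4], x5], x3]
  sign of x1x2x5x4x3 is +1, so it contributes +[[[[x1, x2], x5], x4], x3]


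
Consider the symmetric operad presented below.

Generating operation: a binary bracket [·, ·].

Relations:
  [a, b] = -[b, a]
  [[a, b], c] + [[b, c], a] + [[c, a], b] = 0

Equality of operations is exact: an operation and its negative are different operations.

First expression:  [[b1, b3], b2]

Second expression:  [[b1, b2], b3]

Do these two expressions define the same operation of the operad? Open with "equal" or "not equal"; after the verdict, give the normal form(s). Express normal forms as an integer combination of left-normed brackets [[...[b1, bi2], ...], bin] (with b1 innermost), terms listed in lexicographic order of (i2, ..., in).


Normal form of the first expression: [[b1, b3], b2]
Normal form of the second expression: [[b1, b2], b3]
The forms do not match — not equal.

not equal; the first gives [[b1, b3], b2] and the second [[b1, b2], b3]


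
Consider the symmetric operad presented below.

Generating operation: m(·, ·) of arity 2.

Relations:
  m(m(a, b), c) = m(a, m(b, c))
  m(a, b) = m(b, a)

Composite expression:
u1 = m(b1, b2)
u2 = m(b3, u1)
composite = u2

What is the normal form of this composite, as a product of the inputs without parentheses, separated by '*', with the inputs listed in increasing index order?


b1 * b2 * b3

Reordering under m is free, so list the b-inputs canonically.
m(b1, b2) collapses to b1 * b2
m(b3, m(b1, b2)) collapses to b3 * b1 * b2
the factors in increasing index order: b1 * b2 * b3


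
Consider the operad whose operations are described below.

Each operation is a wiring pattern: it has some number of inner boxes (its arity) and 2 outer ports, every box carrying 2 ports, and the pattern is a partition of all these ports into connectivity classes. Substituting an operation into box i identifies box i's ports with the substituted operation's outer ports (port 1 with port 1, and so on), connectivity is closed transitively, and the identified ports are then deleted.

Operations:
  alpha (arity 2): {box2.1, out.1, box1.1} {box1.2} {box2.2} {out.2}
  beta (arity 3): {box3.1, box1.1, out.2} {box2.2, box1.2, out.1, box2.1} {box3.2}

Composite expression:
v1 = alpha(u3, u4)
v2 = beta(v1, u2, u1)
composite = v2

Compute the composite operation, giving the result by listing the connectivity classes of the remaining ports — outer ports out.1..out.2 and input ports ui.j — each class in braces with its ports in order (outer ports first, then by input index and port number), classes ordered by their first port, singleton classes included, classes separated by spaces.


{out.1, u2.1, u2.2} {out.2, u1.1, u3.1, u4.1} {u1.2} {u3.2} {u4.2}

Connectivity passes through glued beta-boundaries; trace each wire chain.
through alpha, on inputs (u3, u4): {out.1, u3.1, u4.1} {out.2} {u3.2} {u4.2} (out.j = stage outer ports)
through beta, on inputs (u3, u4, u2, u1): {out.1, u2.1, u2.2} {out.2, u1.1, u3.1, u4.1} {u1.2} {u3.2} {u4.2} (out.j = stage outer ports)


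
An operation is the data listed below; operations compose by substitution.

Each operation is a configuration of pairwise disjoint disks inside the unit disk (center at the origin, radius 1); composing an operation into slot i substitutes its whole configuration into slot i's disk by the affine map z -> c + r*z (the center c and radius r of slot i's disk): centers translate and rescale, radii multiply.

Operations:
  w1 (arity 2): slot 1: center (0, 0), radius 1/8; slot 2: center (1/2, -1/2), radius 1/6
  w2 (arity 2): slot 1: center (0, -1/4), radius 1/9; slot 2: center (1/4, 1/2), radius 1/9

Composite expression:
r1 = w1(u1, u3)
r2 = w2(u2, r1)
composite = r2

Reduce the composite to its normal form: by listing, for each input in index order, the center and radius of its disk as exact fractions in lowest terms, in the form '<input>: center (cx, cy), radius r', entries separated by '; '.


Follow each u-input down from w2: c' goes to c + r*c', radius to r*r'.
for u2, the 1-step affine chain lands on center (0, -1/4), radius 1/9
for u1, the 2-step affine chain lands on center (1/4, 1/2), radius 1/72
for u3, the 2-step affine chain lands on center (11/36, 4/9), radius 1/54

u1: center (1/4, 1/2), radius 1/72; u2: center (0, -1/4), radius 1/9; u3: center (11/36, 4/9), radius 1/54


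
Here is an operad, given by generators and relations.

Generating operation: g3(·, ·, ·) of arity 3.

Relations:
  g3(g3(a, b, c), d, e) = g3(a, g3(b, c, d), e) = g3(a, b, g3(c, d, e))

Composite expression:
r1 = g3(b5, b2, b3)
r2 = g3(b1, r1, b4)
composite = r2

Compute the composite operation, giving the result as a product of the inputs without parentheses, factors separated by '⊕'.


The g3-tree's shape is irrelevant; the b-reading-order decides.
g3(b5, b2, b3) reduces to b5 ⊕ b2 ⊕ b3
g3(b1, g3(b5, b2, b3), b4) reduces to b1 ⊕ b5 ⊕ b2 ⊕ b3 ⊕ b4

b1 ⊕ b5 ⊕ b2 ⊕ b3 ⊕ b4


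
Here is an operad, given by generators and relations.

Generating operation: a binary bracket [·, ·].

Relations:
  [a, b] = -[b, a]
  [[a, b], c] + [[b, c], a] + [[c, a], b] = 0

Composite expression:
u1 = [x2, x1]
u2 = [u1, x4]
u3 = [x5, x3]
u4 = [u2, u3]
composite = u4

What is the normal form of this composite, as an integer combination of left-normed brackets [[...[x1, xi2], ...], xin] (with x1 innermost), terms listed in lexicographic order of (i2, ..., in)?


[[[[x1, x2], x4], x3], x5] - [[[[x1, x2], x4], x5], x3]

In the tensor algebra, words opening x1 carry the x1-anchored form.
Composite bracket: [[[x2, x1], x4], [x5, x3]]
Full expansion: 16 signed words from ab - ba (2^4 = 16).
Words beginning with x1 determine it all:
  word x1x2x4x3x5 has sign +1, contributing +[[[[x1, x2], x4], x3], x5]
  word x1x2x4x5x3 has sign -1, contributing -[[[[x1, x2], x4], x5], x3]


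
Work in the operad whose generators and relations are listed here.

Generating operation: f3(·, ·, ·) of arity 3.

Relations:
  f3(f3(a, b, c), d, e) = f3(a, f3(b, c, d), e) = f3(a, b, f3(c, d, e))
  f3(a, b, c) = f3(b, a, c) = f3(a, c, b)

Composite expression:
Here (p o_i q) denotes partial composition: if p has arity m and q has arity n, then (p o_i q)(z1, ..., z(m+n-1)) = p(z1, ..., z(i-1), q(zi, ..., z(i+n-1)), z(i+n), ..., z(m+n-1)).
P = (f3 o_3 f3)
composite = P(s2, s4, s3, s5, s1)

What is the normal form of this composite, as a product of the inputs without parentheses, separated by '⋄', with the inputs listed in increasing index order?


Shape and order are irrelevant to f3; the s-input set decides.
f3(s3, s5, s1) collapses to s3 ⋄ s5 ⋄ s1
f3(s2, s4, f3(s3, s5, s1)) collapses to s2 ⋄ s4 ⋄ s3 ⋄ s5 ⋄ s1
putting the inputs in ascending order: s1 ⋄ s2 ⋄ s3 ⋄ s4 ⋄ s5

s1 ⋄ s2 ⋄ s3 ⋄ s4 ⋄ s5


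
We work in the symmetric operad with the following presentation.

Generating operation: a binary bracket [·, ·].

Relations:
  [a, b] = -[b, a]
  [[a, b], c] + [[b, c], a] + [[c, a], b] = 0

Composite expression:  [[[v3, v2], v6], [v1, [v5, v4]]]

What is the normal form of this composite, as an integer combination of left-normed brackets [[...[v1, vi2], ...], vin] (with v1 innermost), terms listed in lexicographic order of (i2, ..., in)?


Antisymmetry and Jacobi reduce to v1-anchored left-normed brackets.
Composite bracket: [[[v3, v2], v6], [v1, [v5, v4]]]
Full expansion: 32 signed words from ab - ba (2^5 = 32).
Words beginning with v1 determine it all:
  v1v4v5v2v3v6 (sign -1) contributes -[[[[[v1, v4], v5], v2], v3], v6]
  v1v4v5v3v2v6 (sign +1) contributes +[[[[[v1, v4], v5], v3], v2], v6]
  v1v4v5v6v2v3 (sign +1) contributes +[[[[[v1, v4], v5], v6], v2], v3]
  v1v4v5v6v3v2 (sign -1) contributes -[[[[[v1, v4], v5], v6], v3], v2]
  v1v5v4v2v3v6 (sign +1) contributes +[[[[[v1, v5], v4], v2], v3], v6]
  v1v5v4v3v2v6 (sign -1) contributes -[[[[[v1, v5], v4], v3], v2], v6]
  v1v5v4v6v2v3 (sign -1) contributes -[[[[[v1, v5], v4], v6], v2], v3]
  v1v5v4v6v3v2 (sign +1) contributes +[[[[[v1, v5], v4], v6], v3], v2]

-[[[[[v1, v4], v5], v2], v3], v6] + [[[[[v1, v4], v5], v3], v2], v6] + [[[[[v1, v4], v5], v6], v2], v3] - [[[[[v1, v4], v5], v6], v3], v2] + [[[[[v1, v5], v4], v2], v3], v6] - [[[[[v1, v5], v4], v3], v2], v6] - [[[[[v1, v5], v4], v6], v2], v3] + [[[[[v1, v5], v4], v6], v3], v2]


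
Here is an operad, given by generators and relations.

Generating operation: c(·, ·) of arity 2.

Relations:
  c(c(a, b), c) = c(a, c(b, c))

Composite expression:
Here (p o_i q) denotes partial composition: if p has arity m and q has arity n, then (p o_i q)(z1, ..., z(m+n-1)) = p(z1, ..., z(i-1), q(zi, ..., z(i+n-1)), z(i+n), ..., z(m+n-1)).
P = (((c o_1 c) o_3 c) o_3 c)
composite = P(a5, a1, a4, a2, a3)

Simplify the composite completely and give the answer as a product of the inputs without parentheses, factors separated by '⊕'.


a5 ⊕ a1 ⊕ a4 ⊕ a2 ⊕ a3

The c-tree's shape is irrelevant; the a-reading-order decides.
c(a5, a1) reduces to a5 ⊕ a1
c(a4, a2) reduces to a4 ⊕ a2
c(c(a4, a2), a3) reduces to a4 ⊕ a2 ⊕ a3
c(c(a5, a1), c(c(a4, a2), a3)) reduces to a5 ⊕ a1 ⊕ a4 ⊕ a2 ⊕ a3


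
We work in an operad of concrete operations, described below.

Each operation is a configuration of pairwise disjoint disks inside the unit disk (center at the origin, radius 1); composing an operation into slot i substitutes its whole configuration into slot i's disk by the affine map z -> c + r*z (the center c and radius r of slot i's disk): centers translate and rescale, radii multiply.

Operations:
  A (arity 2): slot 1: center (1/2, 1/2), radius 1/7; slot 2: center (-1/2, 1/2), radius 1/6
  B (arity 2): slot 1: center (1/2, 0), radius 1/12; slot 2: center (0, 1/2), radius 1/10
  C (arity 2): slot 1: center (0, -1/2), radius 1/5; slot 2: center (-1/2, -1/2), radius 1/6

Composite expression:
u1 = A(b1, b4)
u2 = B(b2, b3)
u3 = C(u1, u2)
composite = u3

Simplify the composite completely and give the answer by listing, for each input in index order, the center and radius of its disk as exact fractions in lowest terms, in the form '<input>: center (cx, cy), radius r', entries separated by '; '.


Follow each b-input down from C: c' goes to c + r*c', radius to r*r'.
b1: after 2 affine steps, its disk has center (1/10, -2/5), radius 1/35
b4: after 2 affine steps, its disk has center (-1/10, -2/5), radius 1/30
b2: after 2 affine steps, its disk has center (-5/12, -1/2), radius 1/72
b3: after 2 affine steps, its disk has center (-1/2, -5/12), radius 1/60

b1: center (1/10, -2/5), radius 1/35; b2: center (-5/12, -1/2), radius 1/72; b3: center (-1/2, -5/12), radius 1/60; b4: center (-1/10, -2/5), radius 1/30


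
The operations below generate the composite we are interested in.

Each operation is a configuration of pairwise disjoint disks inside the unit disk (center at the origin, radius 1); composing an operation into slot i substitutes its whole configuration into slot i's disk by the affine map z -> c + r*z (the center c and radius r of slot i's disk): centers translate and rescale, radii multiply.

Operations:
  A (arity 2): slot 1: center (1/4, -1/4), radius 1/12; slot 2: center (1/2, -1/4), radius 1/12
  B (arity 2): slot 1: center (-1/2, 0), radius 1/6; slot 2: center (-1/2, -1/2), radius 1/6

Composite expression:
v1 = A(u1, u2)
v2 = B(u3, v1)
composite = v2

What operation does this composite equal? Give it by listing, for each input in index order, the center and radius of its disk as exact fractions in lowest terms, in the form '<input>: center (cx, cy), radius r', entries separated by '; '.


u1: center (-11/24, -13/24), radius 1/72; u2: center (-5/12, -13/24), radius 1/72; u3: center (-1/2, 0), radius 1/6

Affine substitution under B: radii multiply and u-centers shift.
tracing u3 down its 1-map path: center (-1/2, 0), radius 1/6
tracing u1 down its 2-map path: center (-11/24, -13/24), radius 1/72
tracing u2 down its 2-map path: center (-5/12, -13/24), radius 1/72


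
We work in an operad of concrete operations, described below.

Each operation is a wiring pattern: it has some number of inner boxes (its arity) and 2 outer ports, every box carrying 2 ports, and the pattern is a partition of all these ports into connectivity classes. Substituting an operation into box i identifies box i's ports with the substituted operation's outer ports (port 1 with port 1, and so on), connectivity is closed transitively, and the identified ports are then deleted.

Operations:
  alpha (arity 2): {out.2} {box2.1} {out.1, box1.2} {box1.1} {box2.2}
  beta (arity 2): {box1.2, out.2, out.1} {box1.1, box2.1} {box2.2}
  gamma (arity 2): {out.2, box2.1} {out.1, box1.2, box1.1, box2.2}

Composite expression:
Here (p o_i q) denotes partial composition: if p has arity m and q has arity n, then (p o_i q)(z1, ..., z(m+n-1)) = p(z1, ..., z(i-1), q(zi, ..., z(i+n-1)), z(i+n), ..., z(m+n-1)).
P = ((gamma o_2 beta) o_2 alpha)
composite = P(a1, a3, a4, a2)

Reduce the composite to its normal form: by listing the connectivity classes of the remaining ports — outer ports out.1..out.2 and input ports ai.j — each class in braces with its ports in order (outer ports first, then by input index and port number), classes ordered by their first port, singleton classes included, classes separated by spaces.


{out.1, out.2, a1.1, a1.2} {a2.1, a3.2} {a2.2} {a3.1} {a4.1} {a4.2}


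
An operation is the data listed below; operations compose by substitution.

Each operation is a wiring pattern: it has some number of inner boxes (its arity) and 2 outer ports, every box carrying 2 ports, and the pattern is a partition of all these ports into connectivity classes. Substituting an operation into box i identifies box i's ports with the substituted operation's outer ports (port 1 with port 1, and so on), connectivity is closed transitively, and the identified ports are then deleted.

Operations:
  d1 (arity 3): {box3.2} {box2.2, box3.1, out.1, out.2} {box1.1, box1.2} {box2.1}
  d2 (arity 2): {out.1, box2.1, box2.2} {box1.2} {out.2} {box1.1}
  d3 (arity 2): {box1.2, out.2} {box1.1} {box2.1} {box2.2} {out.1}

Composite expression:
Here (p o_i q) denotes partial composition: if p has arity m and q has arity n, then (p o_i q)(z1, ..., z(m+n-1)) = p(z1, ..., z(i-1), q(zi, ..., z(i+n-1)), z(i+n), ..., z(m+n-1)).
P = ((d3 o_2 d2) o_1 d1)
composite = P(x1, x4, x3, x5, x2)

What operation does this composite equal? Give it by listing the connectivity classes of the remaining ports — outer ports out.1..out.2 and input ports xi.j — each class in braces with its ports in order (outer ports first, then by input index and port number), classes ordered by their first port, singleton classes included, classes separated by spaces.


Connectivity passes through glued d3-boundaries; trace each wire chain.
after d1, the pattern on (x1, x4, x3) reads {out.1, out.2, x3.1, x4.2} {x1.1, x1.2} {x3.2} {x4.1} (out.j = its outer ports)
after d2, the pattern on (x5, x2) reads {out.1, x2.1, x2.2} {out.2} {x5.1} {x5.2} (out.j = its outer ports)
after d3, the pattern on (x1, x4, x3, x5, x2) reads {out.1} {out.2, x3.1, x4.2} {x1.1, x1.2} {x2.1, x2.2} {x3.2} {x4.1} {x5.1} {x5.2} (out.j = its outer ports)

{out.1} {out.2, x3.1, x4.2} {x1.1, x1.2} {x2.1, x2.2} {x3.2} {x4.1} {x5.1} {x5.2}


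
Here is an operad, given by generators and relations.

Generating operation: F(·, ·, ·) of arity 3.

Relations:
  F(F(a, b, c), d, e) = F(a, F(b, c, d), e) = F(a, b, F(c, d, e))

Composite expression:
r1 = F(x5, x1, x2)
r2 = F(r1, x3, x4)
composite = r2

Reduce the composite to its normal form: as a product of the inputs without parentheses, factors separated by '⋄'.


x5 ⋄ x1 ⋄ x2 ⋄ x3 ⋄ x4

All parenthesizations of F agree; list the x-inputs left to right.
F(x5, x1, x2) unparenthesizes to x5 ⋄ x1 ⋄ x2
F(F(x5, x1, x2), x3, x4) unparenthesizes to x5 ⋄ x1 ⋄ x2 ⋄ x3 ⋄ x4


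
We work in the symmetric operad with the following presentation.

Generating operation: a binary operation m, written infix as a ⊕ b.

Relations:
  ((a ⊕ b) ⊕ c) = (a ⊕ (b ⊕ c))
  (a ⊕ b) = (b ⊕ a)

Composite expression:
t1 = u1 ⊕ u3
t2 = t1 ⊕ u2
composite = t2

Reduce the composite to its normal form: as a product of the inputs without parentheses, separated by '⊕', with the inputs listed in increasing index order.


Shape and order are irrelevant to m; the u-input set decides.
(u1 ⊕ u3) linearizes to u1 ⊕ u3
((u1 ⊕ u3) ⊕ u2) linearizes to u1 ⊕ u3 ⊕ u2
rearranged into index order: u1 ⊕ u2 ⊕ u3

u1 ⊕ u2 ⊕ u3


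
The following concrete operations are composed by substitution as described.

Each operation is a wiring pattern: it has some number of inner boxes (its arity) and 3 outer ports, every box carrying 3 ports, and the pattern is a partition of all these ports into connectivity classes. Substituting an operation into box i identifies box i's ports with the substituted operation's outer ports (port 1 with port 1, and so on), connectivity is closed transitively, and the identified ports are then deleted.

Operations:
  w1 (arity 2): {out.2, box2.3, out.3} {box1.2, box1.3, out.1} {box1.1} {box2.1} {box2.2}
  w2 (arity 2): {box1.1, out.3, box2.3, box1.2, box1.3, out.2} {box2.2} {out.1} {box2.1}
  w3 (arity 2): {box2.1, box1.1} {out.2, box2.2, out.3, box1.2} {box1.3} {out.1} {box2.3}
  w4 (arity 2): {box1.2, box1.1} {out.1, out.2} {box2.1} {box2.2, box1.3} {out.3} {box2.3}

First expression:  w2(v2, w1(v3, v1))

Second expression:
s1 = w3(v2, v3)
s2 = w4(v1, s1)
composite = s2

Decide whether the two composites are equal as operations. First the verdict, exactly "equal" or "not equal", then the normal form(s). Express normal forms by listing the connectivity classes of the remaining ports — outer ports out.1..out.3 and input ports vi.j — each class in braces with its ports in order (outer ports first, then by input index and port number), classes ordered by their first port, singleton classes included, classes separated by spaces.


The first expression reduces to {out.1} {out.2, out.3, v1.3, v2.1, v2.2, v2.3} {v1.1} {v1.2} {v3.1} {v3.2, v3.3}
The second expression reduces to {out.1, out.2} {out.3} {v1.1, v1.2} {v1.3, v2.2, v3.2} {v2.1, v3.1} {v2.3} {v3.3}
No match — not equal.

not equal; first: {out.1} {out.2, out.3, v1.3, v2.1, v2.2, v2.3} {v1.1} {v1.2} {v3.1} {v3.2, v3.3}; second: {out.1, out.2} {out.3} {v1.1, v1.2} {v1.3, v2.2, v3.2} {v2.1, v3.1} {v2.3} {v3.3}


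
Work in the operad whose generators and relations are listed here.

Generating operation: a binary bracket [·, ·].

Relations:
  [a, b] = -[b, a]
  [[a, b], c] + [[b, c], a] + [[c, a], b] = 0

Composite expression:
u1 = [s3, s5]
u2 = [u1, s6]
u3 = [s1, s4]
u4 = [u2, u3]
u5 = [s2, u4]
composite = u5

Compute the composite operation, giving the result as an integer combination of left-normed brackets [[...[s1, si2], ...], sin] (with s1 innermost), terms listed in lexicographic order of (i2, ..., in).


Left-normed coefficients sit on the s1-initial expansion words.
Composite bracket: [s2, [[[s3, s5], s6], [s1, s4]]]
Each bracket splits as ab - ba, giving 32 signed words (2^5 = 32).
Coefficients come from the s1-initial words:
  from s1s4s3s5s6s2, sign +1: term +[[[[[s1, s4], s3], s5], s6], s2]
  from s1s4s5s3s6s2, sign -1: term -[[[[[s1, s4], s5], s3], s6], s2]
  from s1s4s6s3s5s2, sign -1: term -[[[[[s1, s4], s6], s3], s5], s2]
  from s1s4s6s5s3s2, sign +1: term +[[[[[s1, s4], s6], s5], s3], s2]

[[[[[s1, s4], s3], s5], s6], s2] - [[[[[s1, s4], s5], s3], s6], s2] - [[[[[s1, s4], s6], s3], s5], s2] + [[[[[s1, s4], s6], s5], s3], s2]


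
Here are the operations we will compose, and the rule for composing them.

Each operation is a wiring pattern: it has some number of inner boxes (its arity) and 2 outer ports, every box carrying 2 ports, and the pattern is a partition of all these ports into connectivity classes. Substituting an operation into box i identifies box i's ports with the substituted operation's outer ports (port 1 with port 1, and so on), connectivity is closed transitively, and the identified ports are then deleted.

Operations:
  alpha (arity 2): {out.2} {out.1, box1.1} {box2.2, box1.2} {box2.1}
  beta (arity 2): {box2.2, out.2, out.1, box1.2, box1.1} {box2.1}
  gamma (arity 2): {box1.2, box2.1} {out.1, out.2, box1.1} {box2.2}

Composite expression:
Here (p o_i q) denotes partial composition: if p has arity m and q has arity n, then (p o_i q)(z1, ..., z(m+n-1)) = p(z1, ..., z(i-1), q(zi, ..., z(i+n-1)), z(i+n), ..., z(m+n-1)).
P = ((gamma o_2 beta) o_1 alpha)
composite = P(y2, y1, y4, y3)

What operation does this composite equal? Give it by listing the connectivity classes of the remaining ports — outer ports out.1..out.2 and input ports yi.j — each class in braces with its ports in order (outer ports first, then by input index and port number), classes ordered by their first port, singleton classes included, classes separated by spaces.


{out.1, out.2, y2.1} {y1.1} {y1.2, y2.2} {y3.1} {y3.2, y4.1, y4.2}

Substituting into gamma glues patterns; closure does the rest.
alpha over (y2, y1) gives {out.1, y2.1} {out.2} {y1.1} {y1.2, y2.2}, out.j being that stage's outer ports
beta over (y4, y3) gives {out.1, out.2, y3.2, y4.1, y4.2} {y3.1}, out.j being that stage's outer ports
gamma over (y2, y1, y4, y3) gives {out.1, out.2, y2.1} {y1.1} {y1.2, y2.2} {y3.1} {y3.2, y4.1, y4.2}, out.j being that stage's outer ports


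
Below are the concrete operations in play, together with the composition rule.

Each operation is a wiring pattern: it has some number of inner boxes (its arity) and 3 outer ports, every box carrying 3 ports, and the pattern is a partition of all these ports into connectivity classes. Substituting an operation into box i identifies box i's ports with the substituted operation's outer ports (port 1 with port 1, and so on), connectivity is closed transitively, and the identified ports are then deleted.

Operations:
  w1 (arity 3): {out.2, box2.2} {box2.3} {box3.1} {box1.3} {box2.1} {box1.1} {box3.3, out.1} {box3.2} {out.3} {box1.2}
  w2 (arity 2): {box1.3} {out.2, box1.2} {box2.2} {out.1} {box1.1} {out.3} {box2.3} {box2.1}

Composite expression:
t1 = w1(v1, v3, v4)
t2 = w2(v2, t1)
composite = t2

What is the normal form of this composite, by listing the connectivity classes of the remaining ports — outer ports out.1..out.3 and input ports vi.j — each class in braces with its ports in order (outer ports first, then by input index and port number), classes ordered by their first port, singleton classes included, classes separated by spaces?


Substituting into w2 glues patterns; closure does the rest.
w1 over (v1, v3, v4) gives {out.1, v4.3} {out.2, v3.2} {out.3} {v1.1} {v1.2} {v1.3} {v3.1} {v3.3} {v4.1} {v4.2}, out.j being that stage's outer ports
w2 over (v2, v1, v3, v4) gives {out.1} {out.2, v2.2} {out.3} {v1.1} {v1.2} {v1.3} {v2.1} {v2.3} {v3.1} {v3.2} {v3.3} {v4.1} {v4.2} {v4.3}, out.j being that stage's outer ports

{out.1} {out.2, v2.2} {out.3} {v1.1} {v1.2} {v1.3} {v2.1} {v2.3} {v3.1} {v3.2} {v3.3} {v4.1} {v4.2} {v4.3}


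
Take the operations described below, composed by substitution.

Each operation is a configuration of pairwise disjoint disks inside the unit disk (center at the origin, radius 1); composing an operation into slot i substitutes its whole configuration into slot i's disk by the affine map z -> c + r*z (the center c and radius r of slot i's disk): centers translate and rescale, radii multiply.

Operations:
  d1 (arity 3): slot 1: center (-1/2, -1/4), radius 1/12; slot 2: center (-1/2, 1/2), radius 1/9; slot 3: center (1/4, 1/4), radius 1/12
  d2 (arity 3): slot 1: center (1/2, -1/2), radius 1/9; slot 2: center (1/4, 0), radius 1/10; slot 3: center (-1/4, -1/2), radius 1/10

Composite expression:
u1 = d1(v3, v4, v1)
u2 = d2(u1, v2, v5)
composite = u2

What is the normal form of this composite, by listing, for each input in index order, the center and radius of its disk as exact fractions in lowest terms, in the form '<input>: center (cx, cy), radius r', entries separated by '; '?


v1: center (19/36, -17/36), radius 1/108; v2: center (1/4, 0), radius 1/10; v3: center (4/9, -19/36), radius 1/108; v4: center (4/9, -4/9), radius 1/81; v5: center (-1/4, -1/2), radius 1/10

Follow each v-input down from d2: c' goes to c + r*c', radius to r*r'.
tracing v3 down its 2-map path: center (4/9, -19/36), radius 1/108
tracing v4 down its 2-map path: center (4/9, -4/9), radius 1/81
tracing v1 down its 2-map path: center (19/36, -17/36), radius 1/108
tracing v2 down its 1-map path: center (1/4, 0), radius 1/10
tracing v5 down its 1-map path: center (-1/4, -1/2), radius 1/10


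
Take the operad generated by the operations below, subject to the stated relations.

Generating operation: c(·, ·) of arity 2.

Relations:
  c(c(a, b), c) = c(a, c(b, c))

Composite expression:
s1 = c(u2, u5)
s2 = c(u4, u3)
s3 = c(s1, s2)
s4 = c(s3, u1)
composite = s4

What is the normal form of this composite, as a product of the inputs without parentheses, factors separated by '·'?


Associativity of c dissolves the nesting; only the u-input order survives.
c(u2, u5) flattens to u2 · u5
c(u4, u3) flattens to u4 · u3
c(c(u2, u5), c(u4, u3)) flattens to u2 · u5 · u4 · u3
c(c(c(u2, u5), c(u4, u3)), u1) flattens to u2 · u5 · u4 · u3 · u1

u2 · u5 · u4 · u3 · u1


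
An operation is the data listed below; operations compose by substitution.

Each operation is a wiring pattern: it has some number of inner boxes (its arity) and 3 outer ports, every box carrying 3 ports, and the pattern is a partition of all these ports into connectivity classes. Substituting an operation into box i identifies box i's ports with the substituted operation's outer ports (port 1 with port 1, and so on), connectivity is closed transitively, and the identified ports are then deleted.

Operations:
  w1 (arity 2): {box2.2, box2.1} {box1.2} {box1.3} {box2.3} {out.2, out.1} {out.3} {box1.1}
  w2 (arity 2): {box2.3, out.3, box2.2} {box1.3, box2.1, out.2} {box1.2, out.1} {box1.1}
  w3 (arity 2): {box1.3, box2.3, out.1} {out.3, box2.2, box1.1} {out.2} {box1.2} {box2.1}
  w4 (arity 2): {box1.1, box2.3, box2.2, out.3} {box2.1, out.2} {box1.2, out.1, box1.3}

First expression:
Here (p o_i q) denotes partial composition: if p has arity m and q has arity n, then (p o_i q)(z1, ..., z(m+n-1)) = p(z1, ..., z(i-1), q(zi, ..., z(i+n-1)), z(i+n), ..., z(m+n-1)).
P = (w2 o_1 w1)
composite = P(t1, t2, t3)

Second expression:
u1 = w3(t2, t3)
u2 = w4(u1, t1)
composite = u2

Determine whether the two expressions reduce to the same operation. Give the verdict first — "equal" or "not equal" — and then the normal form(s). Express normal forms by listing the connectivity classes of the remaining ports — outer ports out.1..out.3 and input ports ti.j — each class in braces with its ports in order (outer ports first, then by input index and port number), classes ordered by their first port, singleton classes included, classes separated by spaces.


not equal — first {out.1} {out.2, t3.1} {out.3, t3.2, t3.3} {t1.1} {t1.2} {t1.3} {t2.1, t2.2} {t2.3}, second {out.1, t2.1, t3.2} {out.2, t1.1} {out.3, t1.2, t1.3, t2.3, t3.3} {t2.2} {t3.1}

In normal form, the first expression is {out.1} {out.2, t3.1} {out.3, t3.2, t3.3} {t1.1} {t1.2} {t1.3} {t2.1, t2.2} {t2.3}
In normal form, the second expression is {out.1, t2.1, t3.2} {out.2, t1.1} {out.3, t1.2, t1.3, t2.3, t3.3} {t2.2} {t3.1}
Different reductions; not equal.


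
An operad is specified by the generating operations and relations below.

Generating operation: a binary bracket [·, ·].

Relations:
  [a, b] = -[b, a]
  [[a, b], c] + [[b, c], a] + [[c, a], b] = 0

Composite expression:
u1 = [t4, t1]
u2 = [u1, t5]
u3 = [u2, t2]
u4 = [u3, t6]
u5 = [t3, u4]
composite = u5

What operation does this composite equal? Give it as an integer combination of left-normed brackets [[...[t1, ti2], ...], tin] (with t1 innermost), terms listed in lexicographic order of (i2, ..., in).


A multilinear Lie element is pinned by t1-initial words (t1 innermost).
Composite bracket: [t3, [[[[t4, t1], t5], t2], t6]]
Each bracket splits as ab - ba, giving 32 signed words (2^5 = 32).
The t1-initial words carry the normal form:
  the word t1t4t5t2t6t3 carries sign +1 and contributes +[[[[[t1, t4], t5], t2], t6], t3]

[[[[[t1, t4], t5], t2], t6], t3]


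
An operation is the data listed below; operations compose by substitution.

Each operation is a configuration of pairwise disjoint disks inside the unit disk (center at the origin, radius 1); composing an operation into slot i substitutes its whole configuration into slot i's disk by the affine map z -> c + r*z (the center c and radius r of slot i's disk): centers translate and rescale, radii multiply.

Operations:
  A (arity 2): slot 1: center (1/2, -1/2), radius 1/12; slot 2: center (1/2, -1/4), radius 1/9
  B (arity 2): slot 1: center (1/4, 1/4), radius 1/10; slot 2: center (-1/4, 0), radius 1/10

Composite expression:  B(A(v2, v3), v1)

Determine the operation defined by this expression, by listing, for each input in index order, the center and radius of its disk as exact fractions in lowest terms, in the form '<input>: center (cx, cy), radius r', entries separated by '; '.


Affine substitution under B: radii multiply and v-centers shift.
v2 passes through 2 substitutions, ending at center (3/10, 1/5), radius 1/120
v3 passes through 2 substitutions, ending at center (3/10, 9/40), radius 1/90
v1 passes through 1 substitution, ending at center (-1/4, 0), radius 1/10

v1: center (-1/4, 0), radius 1/10; v2: center (3/10, 1/5), radius 1/120; v3: center (3/10, 9/40), radius 1/90


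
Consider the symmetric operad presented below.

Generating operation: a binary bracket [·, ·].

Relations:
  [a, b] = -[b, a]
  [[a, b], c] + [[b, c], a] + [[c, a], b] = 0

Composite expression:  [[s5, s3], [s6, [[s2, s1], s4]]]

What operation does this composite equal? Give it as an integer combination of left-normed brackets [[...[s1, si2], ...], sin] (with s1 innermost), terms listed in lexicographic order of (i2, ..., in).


[[[[[s1, s2], s4], s6], s3], s5] - [[[[[s1, s2], s4], s6], s5], s3]

Antisymmetry and Jacobi reduce to s1-anchored left-normed brackets.
Composite bracket: [[s5, s3], [s6, [[s2, s1], s4]]]
Each bracket splits as ab - ba, giving 32 signed words (2^5 = 32).
The s1-initial words carry the normal form:
  s1s2s4s6s3s5 appears with sign +1, giving the term +[[[[[s1, s2], s4], s6], s3], s5]
  s1s2s4s6s5s3 appears with sign -1, giving the term -[[[[[s1, s2], s4], s6], s5], s3]


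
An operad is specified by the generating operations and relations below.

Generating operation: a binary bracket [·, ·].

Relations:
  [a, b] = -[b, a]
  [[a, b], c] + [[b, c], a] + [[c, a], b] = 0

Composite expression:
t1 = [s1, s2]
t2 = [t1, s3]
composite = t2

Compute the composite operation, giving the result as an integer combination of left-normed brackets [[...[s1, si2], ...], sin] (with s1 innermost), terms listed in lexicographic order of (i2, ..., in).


[[s1, s2], s3]

Left-normed coefficients sit on the s1-initial expansion words.
Composite bracket: [[s1, s2], s3]
Full expansion: 4 signed words from ab - ba (2^2 = 4).
Coefficients come from the s1-initial words:
  the word s1s2s3 carries sign +1 and contributes +[[s1, s2], s3]


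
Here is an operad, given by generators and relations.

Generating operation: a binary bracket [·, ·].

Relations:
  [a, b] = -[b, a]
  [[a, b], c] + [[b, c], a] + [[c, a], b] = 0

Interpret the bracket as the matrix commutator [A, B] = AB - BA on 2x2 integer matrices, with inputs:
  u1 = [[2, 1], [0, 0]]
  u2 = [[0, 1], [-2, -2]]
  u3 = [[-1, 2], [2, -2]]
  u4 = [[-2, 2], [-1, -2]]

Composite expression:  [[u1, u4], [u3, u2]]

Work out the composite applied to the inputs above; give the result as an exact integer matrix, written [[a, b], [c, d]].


[u1, u4] = [[-1, 4], [2, 1]]
[u3, u2] = [[-6, -3], [6, 6]]
[[u1, u4], [u3, u2]] = [[30, 54], [-12, -30]]

[[30, 54], [-12, -30]]


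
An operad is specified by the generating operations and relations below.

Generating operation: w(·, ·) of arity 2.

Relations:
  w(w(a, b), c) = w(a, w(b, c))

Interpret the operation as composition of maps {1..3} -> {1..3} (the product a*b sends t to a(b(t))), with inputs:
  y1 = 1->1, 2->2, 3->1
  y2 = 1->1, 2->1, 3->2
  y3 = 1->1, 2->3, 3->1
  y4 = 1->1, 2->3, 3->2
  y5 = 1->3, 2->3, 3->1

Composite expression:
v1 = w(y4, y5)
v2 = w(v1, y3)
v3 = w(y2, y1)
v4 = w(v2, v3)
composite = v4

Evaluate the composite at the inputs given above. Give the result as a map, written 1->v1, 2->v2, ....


1->2, 2->2, 3->2


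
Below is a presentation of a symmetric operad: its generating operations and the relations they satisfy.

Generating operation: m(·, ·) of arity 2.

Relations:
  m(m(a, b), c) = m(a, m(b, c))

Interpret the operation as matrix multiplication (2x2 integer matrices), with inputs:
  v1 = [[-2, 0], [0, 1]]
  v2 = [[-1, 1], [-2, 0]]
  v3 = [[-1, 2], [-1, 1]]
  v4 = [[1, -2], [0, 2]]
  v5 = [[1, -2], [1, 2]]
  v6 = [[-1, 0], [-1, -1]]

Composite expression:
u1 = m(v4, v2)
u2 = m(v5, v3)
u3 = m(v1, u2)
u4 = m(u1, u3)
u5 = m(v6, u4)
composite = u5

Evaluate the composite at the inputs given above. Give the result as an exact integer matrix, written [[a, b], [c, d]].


m(v4, v2) = [[3, 1], [-4, 0]]
m(v5, v3) = [[1, 0], [-3, 4]]
m(v1, m(v5, v3)) = [[-2, 0], [-3, 4]]
m(m(v4, v2), m(v1, m(v5, v3))) = [[-9, 4], [8, 0]]
m(v6, m(m(v4, v2), m(v1, m(v5, v3)))) = [[9, -4], [1, -4]]

[[9, -4], [1, -4]]


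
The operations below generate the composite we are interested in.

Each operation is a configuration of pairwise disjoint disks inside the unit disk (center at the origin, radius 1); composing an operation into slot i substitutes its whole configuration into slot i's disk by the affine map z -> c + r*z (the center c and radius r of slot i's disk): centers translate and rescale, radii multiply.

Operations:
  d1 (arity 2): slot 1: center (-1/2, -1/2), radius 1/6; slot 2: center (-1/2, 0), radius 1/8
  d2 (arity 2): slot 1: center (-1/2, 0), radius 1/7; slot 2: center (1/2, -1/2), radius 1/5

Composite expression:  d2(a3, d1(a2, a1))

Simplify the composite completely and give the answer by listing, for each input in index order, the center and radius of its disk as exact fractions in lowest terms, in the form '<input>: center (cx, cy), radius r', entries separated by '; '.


Only the slot chain above each a matters under d2; compose those maps.
a3 passes through 1 substitution, ending at center (-1/2, 0), radius 1/7
a2 passes through 2 substitutions, ending at center (2/5, -3/5), radius 1/30
a1 passes through 2 substitutions, ending at center (2/5, -1/2), radius 1/40

a1: center (2/5, -1/2), radius 1/40; a2: center (2/5, -3/5), radius 1/30; a3: center (-1/2, 0), radius 1/7


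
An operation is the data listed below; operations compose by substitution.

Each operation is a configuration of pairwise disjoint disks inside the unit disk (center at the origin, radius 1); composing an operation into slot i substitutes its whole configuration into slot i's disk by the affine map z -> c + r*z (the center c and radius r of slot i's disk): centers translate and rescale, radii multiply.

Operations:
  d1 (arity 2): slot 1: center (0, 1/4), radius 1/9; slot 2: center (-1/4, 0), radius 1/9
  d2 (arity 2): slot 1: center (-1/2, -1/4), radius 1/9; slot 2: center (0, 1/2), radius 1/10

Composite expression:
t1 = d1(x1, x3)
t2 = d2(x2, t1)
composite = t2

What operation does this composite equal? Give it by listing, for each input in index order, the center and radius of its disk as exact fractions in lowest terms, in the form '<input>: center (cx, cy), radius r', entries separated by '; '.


x1: center (0, 21/40), radius 1/90; x2: center (-1/2, -1/4), radius 1/9; x3: center (-1/40, 1/2), radius 1/90


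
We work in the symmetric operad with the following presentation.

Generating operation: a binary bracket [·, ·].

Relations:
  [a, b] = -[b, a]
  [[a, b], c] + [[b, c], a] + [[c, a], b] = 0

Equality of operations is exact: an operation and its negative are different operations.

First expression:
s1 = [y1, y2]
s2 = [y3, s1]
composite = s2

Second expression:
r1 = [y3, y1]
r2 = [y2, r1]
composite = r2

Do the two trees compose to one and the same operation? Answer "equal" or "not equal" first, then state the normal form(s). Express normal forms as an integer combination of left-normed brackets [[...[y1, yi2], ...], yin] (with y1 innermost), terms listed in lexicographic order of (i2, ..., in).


not equal: they reduce to -[[y1, y2], y3] and [[y1, y3], y2]

The first expression reduces to -[[y1, y2], y3]
The second expression reduces to [[y1, y3], y2]
No match — not equal.


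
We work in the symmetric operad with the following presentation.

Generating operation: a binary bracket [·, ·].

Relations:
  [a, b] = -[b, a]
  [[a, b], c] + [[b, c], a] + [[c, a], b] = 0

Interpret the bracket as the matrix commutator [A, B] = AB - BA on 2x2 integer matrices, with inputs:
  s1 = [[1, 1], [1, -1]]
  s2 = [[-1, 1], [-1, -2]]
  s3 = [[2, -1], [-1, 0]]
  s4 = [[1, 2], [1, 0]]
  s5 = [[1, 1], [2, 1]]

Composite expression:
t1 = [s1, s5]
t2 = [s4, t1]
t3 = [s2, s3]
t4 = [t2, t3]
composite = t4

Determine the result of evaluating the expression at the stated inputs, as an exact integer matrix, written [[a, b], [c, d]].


[[20, 52], [-44, -20]]

[s1, s5] = [[1, 2], [-4, -1]]
[s4, [s1, s5]] = [[-10, -2], [6, 10]]
[s2, s3] = [[-2, -3], [-1, 2]]
[[s4, [s1, s5]], [s2, s3]] = [[20, 52], [-44, -20]]


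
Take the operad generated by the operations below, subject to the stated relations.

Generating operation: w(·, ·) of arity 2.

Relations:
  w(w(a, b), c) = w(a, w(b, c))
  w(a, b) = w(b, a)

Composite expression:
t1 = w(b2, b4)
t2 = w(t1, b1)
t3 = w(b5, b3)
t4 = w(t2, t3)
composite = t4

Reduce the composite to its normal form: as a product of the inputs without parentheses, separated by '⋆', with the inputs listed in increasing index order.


b1 ⋆ b2 ⋆ b3 ⋆ b4 ⋆ b5

Reordering under w is free, so list the b-inputs canonically.
w(b2, b4) spells out as b2 ⋆ b4
w(w(b2, b4), b1) spells out as b2 ⋆ b4 ⋆ b1
w(b5, b3) spells out as b5 ⋆ b3
w(w(w(b2, b4), b1), w(b5, b3)) spells out as b2 ⋆ b4 ⋆ b1 ⋆ b5 ⋆ b3
the factors in increasing index order: b1 ⋆ b2 ⋆ b3 ⋆ b4 ⋆ b5


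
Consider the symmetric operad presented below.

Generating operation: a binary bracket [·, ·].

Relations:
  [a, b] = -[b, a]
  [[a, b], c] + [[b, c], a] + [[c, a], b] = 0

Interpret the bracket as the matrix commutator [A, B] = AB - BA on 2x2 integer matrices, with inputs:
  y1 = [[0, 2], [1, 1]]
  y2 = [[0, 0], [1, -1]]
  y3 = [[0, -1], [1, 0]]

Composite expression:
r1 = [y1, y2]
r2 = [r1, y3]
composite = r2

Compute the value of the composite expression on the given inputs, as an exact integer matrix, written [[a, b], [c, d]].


[[0, -4], [-4, 0]]

[y1, y2] = [[2, -2], [2, -2]]
[[y1, y2], y3] = [[0, -4], [-4, 0]]
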